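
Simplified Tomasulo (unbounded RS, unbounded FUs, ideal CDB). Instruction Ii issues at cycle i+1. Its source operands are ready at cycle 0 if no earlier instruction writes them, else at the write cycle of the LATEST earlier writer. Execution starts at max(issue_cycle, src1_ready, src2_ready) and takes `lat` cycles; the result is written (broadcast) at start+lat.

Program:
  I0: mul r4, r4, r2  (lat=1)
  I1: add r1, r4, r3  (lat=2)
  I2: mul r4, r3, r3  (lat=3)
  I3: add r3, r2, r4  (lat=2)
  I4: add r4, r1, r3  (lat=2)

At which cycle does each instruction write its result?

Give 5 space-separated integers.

Answer: 2 4 6 8 10

Derivation:
I0 mul r4: issue@1 deps=(None,None) exec_start@1 write@2
I1 add r1: issue@2 deps=(0,None) exec_start@2 write@4
I2 mul r4: issue@3 deps=(None,None) exec_start@3 write@6
I3 add r3: issue@4 deps=(None,2) exec_start@6 write@8
I4 add r4: issue@5 deps=(1,3) exec_start@8 write@10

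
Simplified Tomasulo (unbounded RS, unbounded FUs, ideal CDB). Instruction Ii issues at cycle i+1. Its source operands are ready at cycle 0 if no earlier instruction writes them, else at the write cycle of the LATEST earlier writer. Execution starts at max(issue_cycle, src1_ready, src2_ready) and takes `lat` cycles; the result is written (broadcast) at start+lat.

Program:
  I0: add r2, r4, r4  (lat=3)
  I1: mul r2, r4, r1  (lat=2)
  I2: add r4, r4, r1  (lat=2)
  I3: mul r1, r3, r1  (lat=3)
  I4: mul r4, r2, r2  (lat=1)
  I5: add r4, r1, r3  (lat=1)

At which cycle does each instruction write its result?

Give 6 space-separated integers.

I0 add r2: issue@1 deps=(None,None) exec_start@1 write@4
I1 mul r2: issue@2 deps=(None,None) exec_start@2 write@4
I2 add r4: issue@3 deps=(None,None) exec_start@3 write@5
I3 mul r1: issue@4 deps=(None,None) exec_start@4 write@7
I4 mul r4: issue@5 deps=(1,1) exec_start@5 write@6
I5 add r4: issue@6 deps=(3,None) exec_start@7 write@8

Answer: 4 4 5 7 6 8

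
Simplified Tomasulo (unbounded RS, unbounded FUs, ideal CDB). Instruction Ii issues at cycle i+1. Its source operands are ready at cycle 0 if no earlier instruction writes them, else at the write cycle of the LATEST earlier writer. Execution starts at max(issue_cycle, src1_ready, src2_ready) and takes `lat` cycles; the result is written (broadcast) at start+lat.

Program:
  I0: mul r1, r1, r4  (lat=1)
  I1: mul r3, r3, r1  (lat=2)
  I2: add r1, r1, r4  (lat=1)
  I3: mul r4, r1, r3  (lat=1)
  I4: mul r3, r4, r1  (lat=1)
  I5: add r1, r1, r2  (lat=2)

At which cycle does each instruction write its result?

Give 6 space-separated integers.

I0 mul r1: issue@1 deps=(None,None) exec_start@1 write@2
I1 mul r3: issue@2 deps=(None,0) exec_start@2 write@4
I2 add r1: issue@3 deps=(0,None) exec_start@3 write@4
I3 mul r4: issue@4 deps=(2,1) exec_start@4 write@5
I4 mul r3: issue@5 deps=(3,2) exec_start@5 write@6
I5 add r1: issue@6 deps=(2,None) exec_start@6 write@8

Answer: 2 4 4 5 6 8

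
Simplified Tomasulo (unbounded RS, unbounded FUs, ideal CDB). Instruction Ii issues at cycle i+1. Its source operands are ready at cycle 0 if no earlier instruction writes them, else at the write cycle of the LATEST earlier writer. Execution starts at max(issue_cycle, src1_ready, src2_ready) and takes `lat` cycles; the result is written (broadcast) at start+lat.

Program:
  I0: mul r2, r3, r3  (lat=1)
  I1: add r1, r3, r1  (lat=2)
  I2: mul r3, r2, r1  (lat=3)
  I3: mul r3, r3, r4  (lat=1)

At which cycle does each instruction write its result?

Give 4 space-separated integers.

I0 mul r2: issue@1 deps=(None,None) exec_start@1 write@2
I1 add r1: issue@2 deps=(None,None) exec_start@2 write@4
I2 mul r3: issue@3 deps=(0,1) exec_start@4 write@7
I3 mul r3: issue@4 deps=(2,None) exec_start@7 write@8

Answer: 2 4 7 8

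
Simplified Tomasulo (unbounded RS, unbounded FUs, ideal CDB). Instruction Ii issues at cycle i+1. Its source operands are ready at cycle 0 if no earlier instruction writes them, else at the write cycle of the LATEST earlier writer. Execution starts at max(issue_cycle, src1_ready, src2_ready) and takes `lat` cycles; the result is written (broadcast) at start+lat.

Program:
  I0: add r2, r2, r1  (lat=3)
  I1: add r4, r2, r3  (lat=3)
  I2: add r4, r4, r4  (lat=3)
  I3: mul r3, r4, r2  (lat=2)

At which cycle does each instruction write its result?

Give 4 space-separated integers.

I0 add r2: issue@1 deps=(None,None) exec_start@1 write@4
I1 add r4: issue@2 deps=(0,None) exec_start@4 write@7
I2 add r4: issue@3 deps=(1,1) exec_start@7 write@10
I3 mul r3: issue@4 deps=(2,0) exec_start@10 write@12

Answer: 4 7 10 12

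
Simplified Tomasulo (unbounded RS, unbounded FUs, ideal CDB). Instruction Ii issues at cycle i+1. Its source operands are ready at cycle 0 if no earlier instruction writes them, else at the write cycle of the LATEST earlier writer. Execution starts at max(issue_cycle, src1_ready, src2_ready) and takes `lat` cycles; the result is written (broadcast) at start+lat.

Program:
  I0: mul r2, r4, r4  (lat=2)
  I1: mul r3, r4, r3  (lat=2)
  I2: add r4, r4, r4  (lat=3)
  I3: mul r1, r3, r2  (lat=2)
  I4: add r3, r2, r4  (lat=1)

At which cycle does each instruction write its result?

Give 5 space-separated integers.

I0 mul r2: issue@1 deps=(None,None) exec_start@1 write@3
I1 mul r3: issue@2 deps=(None,None) exec_start@2 write@4
I2 add r4: issue@3 deps=(None,None) exec_start@3 write@6
I3 mul r1: issue@4 deps=(1,0) exec_start@4 write@6
I4 add r3: issue@5 deps=(0,2) exec_start@6 write@7

Answer: 3 4 6 6 7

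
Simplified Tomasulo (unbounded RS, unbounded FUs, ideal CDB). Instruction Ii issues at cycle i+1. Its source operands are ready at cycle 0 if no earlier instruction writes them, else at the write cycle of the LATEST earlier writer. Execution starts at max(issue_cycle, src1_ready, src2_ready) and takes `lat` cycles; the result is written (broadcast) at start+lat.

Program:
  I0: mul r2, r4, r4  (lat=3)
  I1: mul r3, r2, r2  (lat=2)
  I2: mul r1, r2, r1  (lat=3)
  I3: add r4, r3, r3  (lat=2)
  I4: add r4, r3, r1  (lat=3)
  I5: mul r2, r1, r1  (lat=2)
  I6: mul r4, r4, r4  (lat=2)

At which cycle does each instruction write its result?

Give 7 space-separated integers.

I0 mul r2: issue@1 deps=(None,None) exec_start@1 write@4
I1 mul r3: issue@2 deps=(0,0) exec_start@4 write@6
I2 mul r1: issue@3 deps=(0,None) exec_start@4 write@7
I3 add r4: issue@4 deps=(1,1) exec_start@6 write@8
I4 add r4: issue@5 deps=(1,2) exec_start@7 write@10
I5 mul r2: issue@6 deps=(2,2) exec_start@7 write@9
I6 mul r4: issue@7 deps=(4,4) exec_start@10 write@12

Answer: 4 6 7 8 10 9 12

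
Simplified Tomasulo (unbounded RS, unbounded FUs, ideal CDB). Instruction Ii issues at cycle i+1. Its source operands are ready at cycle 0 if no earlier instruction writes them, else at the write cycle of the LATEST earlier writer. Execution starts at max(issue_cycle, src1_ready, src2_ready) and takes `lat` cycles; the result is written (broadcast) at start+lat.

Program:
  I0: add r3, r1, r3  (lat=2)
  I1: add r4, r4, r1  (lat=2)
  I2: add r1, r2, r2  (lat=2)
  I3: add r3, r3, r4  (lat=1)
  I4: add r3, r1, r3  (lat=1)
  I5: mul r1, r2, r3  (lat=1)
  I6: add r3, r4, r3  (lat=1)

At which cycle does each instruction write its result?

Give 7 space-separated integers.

Answer: 3 4 5 5 6 7 8

Derivation:
I0 add r3: issue@1 deps=(None,None) exec_start@1 write@3
I1 add r4: issue@2 deps=(None,None) exec_start@2 write@4
I2 add r1: issue@3 deps=(None,None) exec_start@3 write@5
I3 add r3: issue@4 deps=(0,1) exec_start@4 write@5
I4 add r3: issue@5 deps=(2,3) exec_start@5 write@6
I5 mul r1: issue@6 deps=(None,4) exec_start@6 write@7
I6 add r3: issue@7 deps=(1,4) exec_start@7 write@8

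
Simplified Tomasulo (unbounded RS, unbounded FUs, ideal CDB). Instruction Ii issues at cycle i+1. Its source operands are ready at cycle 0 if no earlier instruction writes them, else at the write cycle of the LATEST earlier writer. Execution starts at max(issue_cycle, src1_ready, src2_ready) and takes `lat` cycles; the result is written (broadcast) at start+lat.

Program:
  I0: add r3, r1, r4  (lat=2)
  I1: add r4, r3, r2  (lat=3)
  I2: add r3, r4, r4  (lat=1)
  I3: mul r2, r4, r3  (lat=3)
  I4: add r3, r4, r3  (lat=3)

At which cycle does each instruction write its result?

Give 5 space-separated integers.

I0 add r3: issue@1 deps=(None,None) exec_start@1 write@3
I1 add r4: issue@2 deps=(0,None) exec_start@3 write@6
I2 add r3: issue@3 deps=(1,1) exec_start@6 write@7
I3 mul r2: issue@4 deps=(1,2) exec_start@7 write@10
I4 add r3: issue@5 deps=(1,2) exec_start@7 write@10

Answer: 3 6 7 10 10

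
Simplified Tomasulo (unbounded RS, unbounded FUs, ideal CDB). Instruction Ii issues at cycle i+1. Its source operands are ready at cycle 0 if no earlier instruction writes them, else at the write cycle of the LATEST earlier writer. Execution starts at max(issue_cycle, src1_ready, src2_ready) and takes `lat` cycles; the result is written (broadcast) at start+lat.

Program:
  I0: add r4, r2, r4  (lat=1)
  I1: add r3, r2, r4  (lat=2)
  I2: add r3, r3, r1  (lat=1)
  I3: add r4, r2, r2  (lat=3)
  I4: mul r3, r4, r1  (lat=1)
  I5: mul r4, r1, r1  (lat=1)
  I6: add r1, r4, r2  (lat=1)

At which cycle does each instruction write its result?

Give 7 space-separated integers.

I0 add r4: issue@1 deps=(None,None) exec_start@1 write@2
I1 add r3: issue@2 deps=(None,0) exec_start@2 write@4
I2 add r3: issue@3 deps=(1,None) exec_start@4 write@5
I3 add r4: issue@4 deps=(None,None) exec_start@4 write@7
I4 mul r3: issue@5 deps=(3,None) exec_start@7 write@8
I5 mul r4: issue@6 deps=(None,None) exec_start@6 write@7
I6 add r1: issue@7 deps=(5,None) exec_start@7 write@8

Answer: 2 4 5 7 8 7 8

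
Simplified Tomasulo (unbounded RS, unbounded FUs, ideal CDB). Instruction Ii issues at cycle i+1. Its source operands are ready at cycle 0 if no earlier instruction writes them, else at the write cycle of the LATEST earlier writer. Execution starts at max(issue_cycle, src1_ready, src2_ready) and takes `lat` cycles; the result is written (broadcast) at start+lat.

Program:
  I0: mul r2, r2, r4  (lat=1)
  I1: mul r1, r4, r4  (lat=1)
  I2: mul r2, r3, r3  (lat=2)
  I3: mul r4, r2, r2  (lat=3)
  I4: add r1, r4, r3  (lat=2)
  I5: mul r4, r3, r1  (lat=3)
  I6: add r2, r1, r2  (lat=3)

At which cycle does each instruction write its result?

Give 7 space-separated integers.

Answer: 2 3 5 8 10 13 13

Derivation:
I0 mul r2: issue@1 deps=(None,None) exec_start@1 write@2
I1 mul r1: issue@2 deps=(None,None) exec_start@2 write@3
I2 mul r2: issue@3 deps=(None,None) exec_start@3 write@5
I3 mul r4: issue@4 deps=(2,2) exec_start@5 write@8
I4 add r1: issue@5 deps=(3,None) exec_start@8 write@10
I5 mul r4: issue@6 deps=(None,4) exec_start@10 write@13
I6 add r2: issue@7 deps=(4,2) exec_start@10 write@13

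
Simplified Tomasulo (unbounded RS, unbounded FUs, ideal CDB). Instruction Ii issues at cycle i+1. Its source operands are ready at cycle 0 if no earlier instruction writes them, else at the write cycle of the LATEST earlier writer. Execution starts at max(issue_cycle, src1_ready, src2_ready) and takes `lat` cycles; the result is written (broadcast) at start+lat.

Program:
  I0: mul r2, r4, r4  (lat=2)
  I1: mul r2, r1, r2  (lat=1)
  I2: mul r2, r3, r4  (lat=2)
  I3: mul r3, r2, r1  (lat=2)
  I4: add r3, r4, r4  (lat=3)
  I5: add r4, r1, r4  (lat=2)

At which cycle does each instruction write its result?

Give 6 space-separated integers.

I0 mul r2: issue@1 deps=(None,None) exec_start@1 write@3
I1 mul r2: issue@2 deps=(None,0) exec_start@3 write@4
I2 mul r2: issue@3 deps=(None,None) exec_start@3 write@5
I3 mul r3: issue@4 deps=(2,None) exec_start@5 write@7
I4 add r3: issue@5 deps=(None,None) exec_start@5 write@8
I5 add r4: issue@6 deps=(None,None) exec_start@6 write@8

Answer: 3 4 5 7 8 8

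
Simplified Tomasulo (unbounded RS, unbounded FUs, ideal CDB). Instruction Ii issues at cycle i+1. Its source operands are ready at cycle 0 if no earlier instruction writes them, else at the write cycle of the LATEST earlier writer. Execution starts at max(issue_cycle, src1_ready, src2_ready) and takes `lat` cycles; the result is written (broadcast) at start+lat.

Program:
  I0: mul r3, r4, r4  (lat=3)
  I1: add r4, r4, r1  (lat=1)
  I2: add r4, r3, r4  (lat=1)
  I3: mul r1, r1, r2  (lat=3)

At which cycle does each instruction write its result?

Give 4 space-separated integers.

Answer: 4 3 5 7

Derivation:
I0 mul r3: issue@1 deps=(None,None) exec_start@1 write@4
I1 add r4: issue@2 deps=(None,None) exec_start@2 write@3
I2 add r4: issue@3 deps=(0,1) exec_start@4 write@5
I3 mul r1: issue@4 deps=(None,None) exec_start@4 write@7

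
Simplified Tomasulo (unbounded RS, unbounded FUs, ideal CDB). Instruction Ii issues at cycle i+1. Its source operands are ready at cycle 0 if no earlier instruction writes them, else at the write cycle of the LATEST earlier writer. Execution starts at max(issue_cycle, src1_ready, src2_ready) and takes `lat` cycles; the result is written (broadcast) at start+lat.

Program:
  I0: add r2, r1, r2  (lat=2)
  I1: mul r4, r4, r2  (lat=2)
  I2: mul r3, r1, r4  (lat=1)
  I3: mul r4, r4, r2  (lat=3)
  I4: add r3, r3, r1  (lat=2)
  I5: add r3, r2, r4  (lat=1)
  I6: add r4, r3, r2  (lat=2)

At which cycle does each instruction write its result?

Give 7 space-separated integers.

Answer: 3 5 6 8 8 9 11

Derivation:
I0 add r2: issue@1 deps=(None,None) exec_start@1 write@3
I1 mul r4: issue@2 deps=(None,0) exec_start@3 write@5
I2 mul r3: issue@3 deps=(None,1) exec_start@5 write@6
I3 mul r4: issue@4 deps=(1,0) exec_start@5 write@8
I4 add r3: issue@5 deps=(2,None) exec_start@6 write@8
I5 add r3: issue@6 deps=(0,3) exec_start@8 write@9
I6 add r4: issue@7 deps=(5,0) exec_start@9 write@11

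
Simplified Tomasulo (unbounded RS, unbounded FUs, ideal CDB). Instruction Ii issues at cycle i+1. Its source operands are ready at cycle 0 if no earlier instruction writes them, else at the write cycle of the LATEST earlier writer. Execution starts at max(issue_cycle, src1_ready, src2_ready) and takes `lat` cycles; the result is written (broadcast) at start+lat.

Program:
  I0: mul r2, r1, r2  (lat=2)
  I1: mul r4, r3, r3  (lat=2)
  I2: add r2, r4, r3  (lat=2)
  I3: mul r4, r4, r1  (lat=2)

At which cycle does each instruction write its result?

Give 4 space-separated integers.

Answer: 3 4 6 6

Derivation:
I0 mul r2: issue@1 deps=(None,None) exec_start@1 write@3
I1 mul r4: issue@2 deps=(None,None) exec_start@2 write@4
I2 add r2: issue@3 deps=(1,None) exec_start@4 write@6
I3 mul r4: issue@4 deps=(1,None) exec_start@4 write@6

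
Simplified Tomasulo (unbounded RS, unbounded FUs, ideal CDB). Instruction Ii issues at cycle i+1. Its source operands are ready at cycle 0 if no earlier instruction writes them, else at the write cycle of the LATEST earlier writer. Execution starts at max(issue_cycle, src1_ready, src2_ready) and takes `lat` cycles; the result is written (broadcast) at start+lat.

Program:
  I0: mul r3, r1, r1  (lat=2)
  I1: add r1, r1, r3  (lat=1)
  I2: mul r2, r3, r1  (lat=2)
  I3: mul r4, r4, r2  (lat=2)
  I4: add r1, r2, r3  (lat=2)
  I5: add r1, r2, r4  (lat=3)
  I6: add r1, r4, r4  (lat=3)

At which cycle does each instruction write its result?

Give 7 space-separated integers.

I0 mul r3: issue@1 deps=(None,None) exec_start@1 write@3
I1 add r1: issue@2 deps=(None,0) exec_start@3 write@4
I2 mul r2: issue@3 deps=(0,1) exec_start@4 write@6
I3 mul r4: issue@4 deps=(None,2) exec_start@6 write@8
I4 add r1: issue@5 deps=(2,0) exec_start@6 write@8
I5 add r1: issue@6 deps=(2,3) exec_start@8 write@11
I6 add r1: issue@7 deps=(3,3) exec_start@8 write@11

Answer: 3 4 6 8 8 11 11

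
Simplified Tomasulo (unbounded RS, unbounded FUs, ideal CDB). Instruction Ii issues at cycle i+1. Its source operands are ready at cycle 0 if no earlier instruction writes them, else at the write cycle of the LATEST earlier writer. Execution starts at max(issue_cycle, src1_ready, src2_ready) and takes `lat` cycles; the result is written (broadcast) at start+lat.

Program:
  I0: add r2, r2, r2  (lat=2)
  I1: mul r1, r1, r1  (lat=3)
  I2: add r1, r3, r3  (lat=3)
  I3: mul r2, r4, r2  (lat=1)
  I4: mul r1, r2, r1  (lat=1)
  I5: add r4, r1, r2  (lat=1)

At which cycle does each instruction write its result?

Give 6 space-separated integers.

Answer: 3 5 6 5 7 8

Derivation:
I0 add r2: issue@1 deps=(None,None) exec_start@1 write@3
I1 mul r1: issue@2 deps=(None,None) exec_start@2 write@5
I2 add r1: issue@3 deps=(None,None) exec_start@3 write@6
I3 mul r2: issue@4 deps=(None,0) exec_start@4 write@5
I4 mul r1: issue@5 deps=(3,2) exec_start@6 write@7
I5 add r4: issue@6 deps=(4,3) exec_start@7 write@8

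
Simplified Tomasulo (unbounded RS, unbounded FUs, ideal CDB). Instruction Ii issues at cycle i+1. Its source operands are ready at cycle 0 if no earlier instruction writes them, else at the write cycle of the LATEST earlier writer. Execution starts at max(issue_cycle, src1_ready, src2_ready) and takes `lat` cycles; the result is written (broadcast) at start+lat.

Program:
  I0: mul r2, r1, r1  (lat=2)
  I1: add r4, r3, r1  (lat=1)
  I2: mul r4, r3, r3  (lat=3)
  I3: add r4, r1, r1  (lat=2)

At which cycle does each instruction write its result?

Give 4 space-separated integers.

I0 mul r2: issue@1 deps=(None,None) exec_start@1 write@3
I1 add r4: issue@2 deps=(None,None) exec_start@2 write@3
I2 mul r4: issue@3 deps=(None,None) exec_start@3 write@6
I3 add r4: issue@4 deps=(None,None) exec_start@4 write@6

Answer: 3 3 6 6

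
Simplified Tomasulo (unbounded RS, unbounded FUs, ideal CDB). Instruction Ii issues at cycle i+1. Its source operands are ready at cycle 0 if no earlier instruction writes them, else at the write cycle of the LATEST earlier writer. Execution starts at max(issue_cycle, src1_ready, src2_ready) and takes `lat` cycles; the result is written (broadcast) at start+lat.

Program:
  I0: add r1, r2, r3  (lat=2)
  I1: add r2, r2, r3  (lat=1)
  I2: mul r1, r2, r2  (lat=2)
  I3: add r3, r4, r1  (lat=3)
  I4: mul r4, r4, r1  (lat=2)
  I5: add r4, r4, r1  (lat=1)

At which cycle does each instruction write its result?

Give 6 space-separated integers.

Answer: 3 3 5 8 7 8

Derivation:
I0 add r1: issue@1 deps=(None,None) exec_start@1 write@3
I1 add r2: issue@2 deps=(None,None) exec_start@2 write@3
I2 mul r1: issue@3 deps=(1,1) exec_start@3 write@5
I3 add r3: issue@4 deps=(None,2) exec_start@5 write@8
I4 mul r4: issue@5 deps=(None,2) exec_start@5 write@7
I5 add r4: issue@6 deps=(4,2) exec_start@7 write@8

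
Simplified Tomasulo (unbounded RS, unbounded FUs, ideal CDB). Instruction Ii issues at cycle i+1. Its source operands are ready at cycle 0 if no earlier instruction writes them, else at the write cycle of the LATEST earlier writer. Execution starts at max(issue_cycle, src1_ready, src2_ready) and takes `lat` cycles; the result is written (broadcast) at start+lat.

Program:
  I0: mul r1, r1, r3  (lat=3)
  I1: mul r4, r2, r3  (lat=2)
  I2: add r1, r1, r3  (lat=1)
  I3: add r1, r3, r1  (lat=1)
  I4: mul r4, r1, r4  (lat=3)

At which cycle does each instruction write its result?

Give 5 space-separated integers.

I0 mul r1: issue@1 deps=(None,None) exec_start@1 write@4
I1 mul r4: issue@2 deps=(None,None) exec_start@2 write@4
I2 add r1: issue@3 deps=(0,None) exec_start@4 write@5
I3 add r1: issue@4 deps=(None,2) exec_start@5 write@6
I4 mul r4: issue@5 deps=(3,1) exec_start@6 write@9

Answer: 4 4 5 6 9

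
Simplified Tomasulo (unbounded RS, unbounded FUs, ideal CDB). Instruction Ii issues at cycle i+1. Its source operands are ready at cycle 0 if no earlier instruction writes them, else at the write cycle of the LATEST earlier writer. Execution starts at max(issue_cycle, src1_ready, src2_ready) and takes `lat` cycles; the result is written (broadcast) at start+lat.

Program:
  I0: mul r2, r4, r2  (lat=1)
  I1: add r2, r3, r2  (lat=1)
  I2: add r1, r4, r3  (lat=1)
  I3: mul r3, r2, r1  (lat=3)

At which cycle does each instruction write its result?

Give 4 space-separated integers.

Answer: 2 3 4 7

Derivation:
I0 mul r2: issue@1 deps=(None,None) exec_start@1 write@2
I1 add r2: issue@2 deps=(None,0) exec_start@2 write@3
I2 add r1: issue@3 deps=(None,None) exec_start@3 write@4
I3 mul r3: issue@4 deps=(1,2) exec_start@4 write@7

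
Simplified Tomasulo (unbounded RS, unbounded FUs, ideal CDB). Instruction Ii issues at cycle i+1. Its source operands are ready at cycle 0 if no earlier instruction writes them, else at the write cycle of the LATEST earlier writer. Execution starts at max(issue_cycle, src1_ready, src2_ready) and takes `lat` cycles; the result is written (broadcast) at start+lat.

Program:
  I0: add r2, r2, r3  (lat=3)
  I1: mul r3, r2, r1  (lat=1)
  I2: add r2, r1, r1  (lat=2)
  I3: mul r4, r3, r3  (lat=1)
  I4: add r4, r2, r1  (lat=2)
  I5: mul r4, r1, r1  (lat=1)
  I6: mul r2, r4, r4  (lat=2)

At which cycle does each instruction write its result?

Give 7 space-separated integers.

I0 add r2: issue@1 deps=(None,None) exec_start@1 write@4
I1 mul r3: issue@2 deps=(0,None) exec_start@4 write@5
I2 add r2: issue@3 deps=(None,None) exec_start@3 write@5
I3 mul r4: issue@4 deps=(1,1) exec_start@5 write@6
I4 add r4: issue@5 deps=(2,None) exec_start@5 write@7
I5 mul r4: issue@6 deps=(None,None) exec_start@6 write@7
I6 mul r2: issue@7 deps=(5,5) exec_start@7 write@9

Answer: 4 5 5 6 7 7 9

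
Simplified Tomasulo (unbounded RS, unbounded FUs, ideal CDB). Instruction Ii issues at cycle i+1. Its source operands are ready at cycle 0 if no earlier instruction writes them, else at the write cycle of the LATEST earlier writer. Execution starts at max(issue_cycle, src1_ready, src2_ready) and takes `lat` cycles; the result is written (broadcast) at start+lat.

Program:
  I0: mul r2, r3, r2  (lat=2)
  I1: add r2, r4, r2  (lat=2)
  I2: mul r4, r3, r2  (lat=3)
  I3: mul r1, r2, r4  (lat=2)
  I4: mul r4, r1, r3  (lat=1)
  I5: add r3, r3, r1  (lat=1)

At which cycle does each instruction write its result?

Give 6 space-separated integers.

I0 mul r2: issue@1 deps=(None,None) exec_start@1 write@3
I1 add r2: issue@2 deps=(None,0) exec_start@3 write@5
I2 mul r4: issue@3 deps=(None,1) exec_start@5 write@8
I3 mul r1: issue@4 deps=(1,2) exec_start@8 write@10
I4 mul r4: issue@5 deps=(3,None) exec_start@10 write@11
I5 add r3: issue@6 deps=(None,3) exec_start@10 write@11

Answer: 3 5 8 10 11 11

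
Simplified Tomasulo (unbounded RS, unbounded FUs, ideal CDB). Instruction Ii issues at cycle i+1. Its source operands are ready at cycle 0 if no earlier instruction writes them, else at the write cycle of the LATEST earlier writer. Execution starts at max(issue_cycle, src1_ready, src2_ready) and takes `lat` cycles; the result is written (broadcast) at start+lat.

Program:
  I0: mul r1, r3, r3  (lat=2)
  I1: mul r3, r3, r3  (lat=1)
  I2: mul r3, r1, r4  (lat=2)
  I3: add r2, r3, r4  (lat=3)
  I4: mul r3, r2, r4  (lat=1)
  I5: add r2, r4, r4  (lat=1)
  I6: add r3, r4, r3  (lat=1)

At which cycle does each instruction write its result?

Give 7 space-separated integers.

I0 mul r1: issue@1 deps=(None,None) exec_start@1 write@3
I1 mul r3: issue@2 deps=(None,None) exec_start@2 write@3
I2 mul r3: issue@3 deps=(0,None) exec_start@3 write@5
I3 add r2: issue@4 deps=(2,None) exec_start@5 write@8
I4 mul r3: issue@5 deps=(3,None) exec_start@8 write@9
I5 add r2: issue@6 deps=(None,None) exec_start@6 write@7
I6 add r3: issue@7 deps=(None,4) exec_start@9 write@10

Answer: 3 3 5 8 9 7 10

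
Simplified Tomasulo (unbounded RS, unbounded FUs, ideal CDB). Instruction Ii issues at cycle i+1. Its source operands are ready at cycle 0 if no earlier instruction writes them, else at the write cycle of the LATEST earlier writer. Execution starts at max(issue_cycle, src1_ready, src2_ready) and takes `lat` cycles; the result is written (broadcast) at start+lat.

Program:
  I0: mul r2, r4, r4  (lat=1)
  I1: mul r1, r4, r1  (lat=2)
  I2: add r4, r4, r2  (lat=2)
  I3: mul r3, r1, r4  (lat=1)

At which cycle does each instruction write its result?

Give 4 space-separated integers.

I0 mul r2: issue@1 deps=(None,None) exec_start@1 write@2
I1 mul r1: issue@2 deps=(None,None) exec_start@2 write@4
I2 add r4: issue@3 deps=(None,0) exec_start@3 write@5
I3 mul r3: issue@4 deps=(1,2) exec_start@5 write@6

Answer: 2 4 5 6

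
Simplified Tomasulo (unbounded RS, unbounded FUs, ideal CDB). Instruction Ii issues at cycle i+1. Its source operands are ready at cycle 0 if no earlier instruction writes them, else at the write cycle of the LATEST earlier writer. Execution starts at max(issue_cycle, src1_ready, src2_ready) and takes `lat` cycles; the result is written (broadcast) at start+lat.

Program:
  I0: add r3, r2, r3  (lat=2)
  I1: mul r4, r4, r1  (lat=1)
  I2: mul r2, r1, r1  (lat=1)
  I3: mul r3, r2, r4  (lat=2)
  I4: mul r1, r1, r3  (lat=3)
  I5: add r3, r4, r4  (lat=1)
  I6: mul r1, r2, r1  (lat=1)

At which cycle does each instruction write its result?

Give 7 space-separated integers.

Answer: 3 3 4 6 9 7 10

Derivation:
I0 add r3: issue@1 deps=(None,None) exec_start@1 write@3
I1 mul r4: issue@2 deps=(None,None) exec_start@2 write@3
I2 mul r2: issue@3 deps=(None,None) exec_start@3 write@4
I3 mul r3: issue@4 deps=(2,1) exec_start@4 write@6
I4 mul r1: issue@5 deps=(None,3) exec_start@6 write@9
I5 add r3: issue@6 deps=(1,1) exec_start@6 write@7
I6 mul r1: issue@7 deps=(2,4) exec_start@9 write@10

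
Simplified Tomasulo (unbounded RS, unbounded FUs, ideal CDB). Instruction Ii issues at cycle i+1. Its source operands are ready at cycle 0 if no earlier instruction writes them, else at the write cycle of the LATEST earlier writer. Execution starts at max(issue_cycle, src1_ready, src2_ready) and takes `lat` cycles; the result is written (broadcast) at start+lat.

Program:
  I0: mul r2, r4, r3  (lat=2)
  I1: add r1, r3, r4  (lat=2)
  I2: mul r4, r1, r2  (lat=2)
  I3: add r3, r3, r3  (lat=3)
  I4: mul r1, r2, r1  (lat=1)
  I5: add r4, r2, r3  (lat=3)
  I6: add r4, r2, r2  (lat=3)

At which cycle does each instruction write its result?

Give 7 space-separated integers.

Answer: 3 4 6 7 6 10 10

Derivation:
I0 mul r2: issue@1 deps=(None,None) exec_start@1 write@3
I1 add r1: issue@2 deps=(None,None) exec_start@2 write@4
I2 mul r4: issue@3 deps=(1,0) exec_start@4 write@6
I3 add r3: issue@4 deps=(None,None) exec_start@4 write@7
I4 mul r1: issue@5 deps=(0,1) exec_start@5 write@6
I5 add r4: issue@6 deps=(0,3) exec_start@7 write@10
I6 add r4: issue@7 deps=(0,0) exec_start@7 write@10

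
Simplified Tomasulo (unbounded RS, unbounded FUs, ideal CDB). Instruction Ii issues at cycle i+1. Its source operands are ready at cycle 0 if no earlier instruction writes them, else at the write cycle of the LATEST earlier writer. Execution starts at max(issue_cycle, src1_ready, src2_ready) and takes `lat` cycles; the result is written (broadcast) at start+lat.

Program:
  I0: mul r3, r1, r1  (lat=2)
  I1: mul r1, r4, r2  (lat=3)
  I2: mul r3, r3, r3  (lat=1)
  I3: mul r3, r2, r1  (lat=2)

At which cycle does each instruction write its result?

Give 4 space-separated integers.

I0 mul r3: issue@1 deps=(None,None) exec_start@1 write@3
I1 mul r1: issue@2 deps=(None,None) exec_start@2 write@5
I2 mul r3: issue@3 deps=(0,0) exec_start@3 write@4
I3 mul r3: issue@4 deps=(None,1) exec_start@5 write@7

Answer: 3 5 4 7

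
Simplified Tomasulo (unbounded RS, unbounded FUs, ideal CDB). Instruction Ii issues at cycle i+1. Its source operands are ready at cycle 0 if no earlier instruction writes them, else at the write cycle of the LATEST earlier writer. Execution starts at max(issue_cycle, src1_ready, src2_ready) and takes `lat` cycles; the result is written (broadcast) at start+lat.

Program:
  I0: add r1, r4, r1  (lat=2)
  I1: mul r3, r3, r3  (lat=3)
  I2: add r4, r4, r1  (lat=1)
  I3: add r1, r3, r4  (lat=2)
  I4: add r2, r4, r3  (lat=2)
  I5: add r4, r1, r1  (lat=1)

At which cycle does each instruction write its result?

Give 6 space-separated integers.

Answer: 3 5 4 7 7 8

Derivation:
I0 add r1: issue@1 deps=(None,None) exec_start@1 write@3
I1 mul r3: issue@2 deps=(None,None) exec_start@2 write@5
I2 add r4: issue@3 deps=(None,0) exec_start@3 write@4
I3 add r1: issue@4 deps=(1,2) exec_start@5 write@7
I4 add r2: issue@5 deps=(2,1) exec_start@5 write@7
I5 add r4: issue@6 deps=(3,3) exec_start@7 write@8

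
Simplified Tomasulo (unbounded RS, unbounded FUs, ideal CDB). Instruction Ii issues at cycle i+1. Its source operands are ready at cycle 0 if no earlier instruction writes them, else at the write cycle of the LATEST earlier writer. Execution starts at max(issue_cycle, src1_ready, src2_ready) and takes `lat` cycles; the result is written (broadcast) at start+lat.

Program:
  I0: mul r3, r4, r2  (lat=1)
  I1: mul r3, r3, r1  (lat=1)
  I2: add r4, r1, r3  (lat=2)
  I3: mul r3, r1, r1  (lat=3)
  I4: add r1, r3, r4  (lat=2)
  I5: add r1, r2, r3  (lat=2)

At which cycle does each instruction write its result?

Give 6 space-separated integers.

I0 mul r3: issue@1 deps=(None,None) exec_start@1 write@2
I1 mul r3: issue@2 deps=(0,None) exec_start@2 write@3
I2 add r4: issue@3 deps=(None,1) exec_start@3 write@5
I3 mul r3: issue@4 deps=(None,None) exec_start@4 write@7
I4 add r1: issue@5 deps=(3,2) exec_start@7 write@9
I5 add r1: issue@6 deps=(None,3) exec_start@7 write@9

Answer: 2 3 5 7 9 9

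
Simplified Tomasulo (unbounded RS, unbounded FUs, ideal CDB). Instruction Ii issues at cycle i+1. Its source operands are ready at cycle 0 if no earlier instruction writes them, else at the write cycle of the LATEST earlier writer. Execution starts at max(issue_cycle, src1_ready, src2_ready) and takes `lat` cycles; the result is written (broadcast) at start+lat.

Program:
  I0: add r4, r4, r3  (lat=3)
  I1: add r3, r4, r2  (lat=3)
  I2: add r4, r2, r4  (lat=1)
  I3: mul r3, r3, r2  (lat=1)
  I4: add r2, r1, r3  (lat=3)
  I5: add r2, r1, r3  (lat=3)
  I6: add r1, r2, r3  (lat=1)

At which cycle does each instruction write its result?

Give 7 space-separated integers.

I0 add r4: issue@1 deps=(None,None) exec_start@1 write@4
I1 add r3: issue@2 deps=(0,None) exec_start@4 write@7
I2 add r4: issue@3 deps=(None,0) exec_start@4 write@5
I3 mul r3: issue@4 deps=(1,None) exec_start@7 write@8
I4 add r2: issue@5 deps=(None,3) exec_start@8 write@11
I5 add r2: issue@6 deps=(None,3) exec_start@8 write@11
I6 add r1: issue@7 deps=(5,3) exec_start@11 write@12

Answer: 4 7 5 8 11 11 12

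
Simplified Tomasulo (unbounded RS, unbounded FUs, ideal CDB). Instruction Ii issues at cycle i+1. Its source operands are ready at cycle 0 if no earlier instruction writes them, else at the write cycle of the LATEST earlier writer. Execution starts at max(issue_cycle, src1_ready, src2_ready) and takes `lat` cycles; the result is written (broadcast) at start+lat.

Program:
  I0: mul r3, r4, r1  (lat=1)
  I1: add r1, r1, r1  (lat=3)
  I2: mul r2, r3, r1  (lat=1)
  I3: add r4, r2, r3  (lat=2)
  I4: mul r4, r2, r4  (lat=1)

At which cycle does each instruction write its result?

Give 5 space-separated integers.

Answer: 2 5 6 8 9

Derivation:
I0 mul r3: issue@1 deps=(None,None) exec_start@1 write@2
I1 add r1: issue@2 deps=(None,None) exec_start@2 write@5
I2 mul r2: issue@3 deps=(0,1) exec_start@5 write@6
I3 add r4: issue@4 deps=(2,0) exec_start@6 write@8
I4 mul r4: issue@5 deps=(2,3) exec_start@8 write@9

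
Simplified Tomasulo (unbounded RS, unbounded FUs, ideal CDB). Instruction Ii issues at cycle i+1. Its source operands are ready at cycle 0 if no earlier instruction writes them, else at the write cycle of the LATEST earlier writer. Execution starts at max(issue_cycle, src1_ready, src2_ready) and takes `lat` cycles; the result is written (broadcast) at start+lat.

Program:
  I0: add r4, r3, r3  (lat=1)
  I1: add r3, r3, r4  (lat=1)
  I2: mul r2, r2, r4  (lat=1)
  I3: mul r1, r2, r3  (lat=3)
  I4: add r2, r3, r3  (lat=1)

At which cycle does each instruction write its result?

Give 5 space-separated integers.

Answer: 2 3 4 7 6

Derivation:
I0 add r4: issue@1 deps=(None,None) exec_start@1 write@2
I1 add r3: issue@2 deps=(None,0) exec_start@2 write@3
I2 mul r2: issue@3 deps=(None,0) exec_start@3 write@4
I3 mul r1: issue@4 deps=(2,1) exec_start@4 write@7
I4 add r2: issue@5 deps=(1,1) exec_start@5 write@6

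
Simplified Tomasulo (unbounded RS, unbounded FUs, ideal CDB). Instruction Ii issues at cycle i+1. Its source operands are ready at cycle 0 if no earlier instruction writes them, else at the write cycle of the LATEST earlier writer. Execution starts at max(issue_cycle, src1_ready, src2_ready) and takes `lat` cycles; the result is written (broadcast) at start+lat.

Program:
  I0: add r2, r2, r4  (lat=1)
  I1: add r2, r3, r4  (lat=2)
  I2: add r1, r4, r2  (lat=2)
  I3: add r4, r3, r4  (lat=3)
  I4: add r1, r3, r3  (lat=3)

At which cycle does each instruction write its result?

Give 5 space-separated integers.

I0 add r2: issue@1 deps=(None,None) exec_start@1 write@2
I1 add r2: issue@2 deps=(None,None) exec_start@2 write@4
I2 add r1: issue@3 deps=(None,1) exec_start@4 write@6
I3 add r4: issue@4 deps=(None,None) exec_start@4 write@7
I4 add r1: issue@5 deps=(None,None) exec_start@5 write@8

Answer: 2 4 6 7 8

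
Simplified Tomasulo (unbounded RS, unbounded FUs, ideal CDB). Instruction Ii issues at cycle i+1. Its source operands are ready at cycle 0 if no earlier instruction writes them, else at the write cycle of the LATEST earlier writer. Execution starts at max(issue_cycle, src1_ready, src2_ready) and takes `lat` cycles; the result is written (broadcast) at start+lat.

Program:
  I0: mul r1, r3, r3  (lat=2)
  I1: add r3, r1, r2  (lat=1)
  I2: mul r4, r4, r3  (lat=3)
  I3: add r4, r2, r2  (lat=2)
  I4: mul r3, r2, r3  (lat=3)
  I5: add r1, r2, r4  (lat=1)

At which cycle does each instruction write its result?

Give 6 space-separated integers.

Answer: 3 4 7 6 8 7

Derivation:
I0 mul r1: issue@1 deps=(None,None) exec_start@1 write@3
I1 add r3: issue@2 deps=(0,None) exec_start@3 write@4
I2 mul r4: issue@3 deps=(None,1) exec_start@4 write@7
I3 add r4: issue@4 deps=(None,None) exec_start@4 write@6
I4 mul r3: issue@5 deps=(None,1) exec_start@5 write@8
I5 add r1: issue@6 deps=(None,3) exec_start@6 write@7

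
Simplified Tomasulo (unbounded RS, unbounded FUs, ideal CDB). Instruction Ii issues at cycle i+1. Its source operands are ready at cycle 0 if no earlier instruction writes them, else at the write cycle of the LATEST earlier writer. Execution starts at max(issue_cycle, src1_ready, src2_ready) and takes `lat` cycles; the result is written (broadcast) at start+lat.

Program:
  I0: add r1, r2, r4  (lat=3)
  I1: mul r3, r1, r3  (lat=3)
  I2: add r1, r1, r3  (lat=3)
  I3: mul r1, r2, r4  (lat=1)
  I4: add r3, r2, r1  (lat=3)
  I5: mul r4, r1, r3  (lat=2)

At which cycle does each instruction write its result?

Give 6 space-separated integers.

I0 add r1: issue@1 deps=(None,None) exec_start@1 write@4
I1 mul r3: issue@2 deps=(0,None) exec_start@4 write@7
I2 add r1: issue@3 deps=(0,1) exec_start@7 write@10
I3 mul r1: issue@4 deps=(None,None) exec_start@4 write@5
I4 add r3: issue@5 deps=(None,3) exec_start@5 write@8
I5 mul r4: issue@6 deps=(3,4) exec_start@8 write@10

Answer: 4 7 10 5 8 10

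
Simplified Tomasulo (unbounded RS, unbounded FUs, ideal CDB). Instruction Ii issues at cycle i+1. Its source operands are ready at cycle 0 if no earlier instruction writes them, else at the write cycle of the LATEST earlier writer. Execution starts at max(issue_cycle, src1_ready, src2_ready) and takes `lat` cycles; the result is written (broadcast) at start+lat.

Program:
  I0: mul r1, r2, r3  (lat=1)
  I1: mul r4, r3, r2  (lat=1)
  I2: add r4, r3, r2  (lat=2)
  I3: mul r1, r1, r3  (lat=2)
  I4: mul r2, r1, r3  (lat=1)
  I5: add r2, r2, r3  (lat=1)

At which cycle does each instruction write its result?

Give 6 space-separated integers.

I0 mul r1: issue@1 deps=(None,None) exec_start@1 write@2
I1 mul r4: issue@2 deps=(None,None) exec_start@2 write@3
I2 add r4: issue@3 deps=(None,None) exec_start@3 write@5
I3 mul r1: issue@4 deps=(0,None) exec_start@4 write@6
I4 mul r2: issue@5 deps=(3,None) exec_start@6 write@7
I5 add r2: issue@6 deps=(4,None) exec_start@7 write@8

Answer: 2 3 5 6 7 8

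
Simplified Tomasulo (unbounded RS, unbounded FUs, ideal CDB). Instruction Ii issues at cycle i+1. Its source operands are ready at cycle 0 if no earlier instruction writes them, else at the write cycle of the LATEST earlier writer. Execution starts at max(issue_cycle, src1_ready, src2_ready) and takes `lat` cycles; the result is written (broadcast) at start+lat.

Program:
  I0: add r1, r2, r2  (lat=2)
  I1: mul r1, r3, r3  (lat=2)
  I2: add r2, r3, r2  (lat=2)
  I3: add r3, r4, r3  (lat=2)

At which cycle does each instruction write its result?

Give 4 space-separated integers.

Answer: 3 4 5 6

Derivation:
I0 add r1: issue@1 deps=(None,None) exec_start@1 write@3
I1 mul r1: issue@2 deps=(None,None) exec_start@2 write@4
I2 add r2: issue@3 deps=(None,None) exec_start@3 write@5
I3 add r3: issue@4 deps=(None,None) exec_start@4 write@6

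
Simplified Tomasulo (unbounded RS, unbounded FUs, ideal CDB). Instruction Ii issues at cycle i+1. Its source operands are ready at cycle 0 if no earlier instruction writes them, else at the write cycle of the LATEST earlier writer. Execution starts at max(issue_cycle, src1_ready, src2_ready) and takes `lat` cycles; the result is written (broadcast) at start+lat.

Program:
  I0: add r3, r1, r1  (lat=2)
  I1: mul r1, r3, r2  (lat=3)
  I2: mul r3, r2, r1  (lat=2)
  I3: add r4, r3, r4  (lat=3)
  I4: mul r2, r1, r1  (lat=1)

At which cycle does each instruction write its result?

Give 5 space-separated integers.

Answer: 3 6 8 11 7

Derivation:
I0 add r3: issue@1 deps=(None,None) exec_start@1 write@3
I1 mul r1: issue@2 deps=(0,None) exec_start@3 write@6
I2 mul r3: issue@3 deps=(None,1) exec_start@6 write@8
I3 add r4: issue@4 deps=(2,None) exec_start@8 write@11
I4 mul r2: issue@5 deps=(1,1) exec_start@6 write@7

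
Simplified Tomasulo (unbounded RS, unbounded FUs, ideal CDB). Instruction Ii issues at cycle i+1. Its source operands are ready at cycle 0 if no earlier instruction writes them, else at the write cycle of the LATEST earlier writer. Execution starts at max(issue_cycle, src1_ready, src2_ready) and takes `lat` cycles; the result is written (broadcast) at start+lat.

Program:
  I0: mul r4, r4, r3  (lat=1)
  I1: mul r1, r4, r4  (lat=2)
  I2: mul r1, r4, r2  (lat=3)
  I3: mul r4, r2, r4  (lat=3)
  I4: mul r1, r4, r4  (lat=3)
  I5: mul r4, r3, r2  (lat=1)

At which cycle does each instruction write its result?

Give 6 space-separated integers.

Answer: 2 4 6 7 10 7

Derivation:
I0 mul r4: issue@1 deps=(None,None) exec_start@1 write@2
I1 mul r1: issue@2 deps=(0,0) exec_start@2 write@4
I2 mul r1: issue@3 deps=(0,None) exec_start@3 write@6
I3 mul r4: issue@4 deps=(None,0) exec_start@4 write@7
I4 mul r1: issue@5 deps=(3,3) exec_start@7 write@10
I5 mul r4: issue@6 deps=(None,None) exec_start@6 write@7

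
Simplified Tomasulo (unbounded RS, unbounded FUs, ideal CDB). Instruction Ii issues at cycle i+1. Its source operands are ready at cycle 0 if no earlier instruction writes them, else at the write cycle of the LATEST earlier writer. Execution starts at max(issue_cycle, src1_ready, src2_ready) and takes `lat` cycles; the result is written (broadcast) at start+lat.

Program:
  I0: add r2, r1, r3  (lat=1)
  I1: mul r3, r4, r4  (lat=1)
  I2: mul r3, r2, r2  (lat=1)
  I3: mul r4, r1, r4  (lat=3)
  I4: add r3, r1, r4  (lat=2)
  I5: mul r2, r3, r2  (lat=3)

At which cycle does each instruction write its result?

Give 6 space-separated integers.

I0 add r2: issue@1 deps=(None,None) exec_start@1 write@2
I1 mul r3: issue@2 deps=(None,None) exec_start@2 write@3
I2 mul r3: issue@3 deps=(0,0) exec_start@3 write@4
I3 mul r4: issue@4 deps=(None,None) exec_start@4 write@7
I4 add r3: issue@5 deps=(None,3) exec_start@7 write@9
I5 mul r2: issue@6 deps=(4,0) exec_start@9 write@12

Answer: 2 3 4 7 9 12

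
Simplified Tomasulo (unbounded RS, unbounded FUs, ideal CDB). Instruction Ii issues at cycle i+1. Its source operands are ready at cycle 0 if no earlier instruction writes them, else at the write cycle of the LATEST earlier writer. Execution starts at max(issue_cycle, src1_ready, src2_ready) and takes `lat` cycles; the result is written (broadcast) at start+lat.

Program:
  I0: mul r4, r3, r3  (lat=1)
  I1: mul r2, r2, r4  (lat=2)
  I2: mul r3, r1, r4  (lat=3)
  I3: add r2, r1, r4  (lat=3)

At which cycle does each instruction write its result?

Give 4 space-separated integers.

I0 mul r4: issue@1 deps=(None,None) exec_start@1 write@2
I1 mul r2: issue@2 deps=(None,0) exec_start@2 write@4
I2 mul r3: issue@3 deps=(None,0) exec_start@3 write@6
I3 add r2: issue@4 deps=(None,0) exec_start@4 write@7

Answer: 2 4 6 7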